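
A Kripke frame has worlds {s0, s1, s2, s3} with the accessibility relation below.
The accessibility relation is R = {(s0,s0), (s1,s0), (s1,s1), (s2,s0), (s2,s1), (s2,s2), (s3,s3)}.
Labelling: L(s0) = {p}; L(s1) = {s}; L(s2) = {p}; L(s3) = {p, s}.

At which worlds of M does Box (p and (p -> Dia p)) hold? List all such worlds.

Let φ = Box (p and (p -> Dia p)). Evaluate φ at each world:
  s0 (successors {s0}): φ is true.
  s1 (successors {s0, s1}): φ is false.
  s2 (successors {s0, s1, s2}): φ is false.
  s3 (successors {s3}): φ is true.
For instance, at s3:
  At s3: Box (p and (p -> Dia p)) requires p and (p -> Dia p) at every successor {s3}.
      At s3: p is true, p -> Dia p is true, so p and (p -> Dia p) is true.
  So Box (p and (p -> Dia p)) is true at s3.
Satisfying worlds: {s0, s3}

s0, s3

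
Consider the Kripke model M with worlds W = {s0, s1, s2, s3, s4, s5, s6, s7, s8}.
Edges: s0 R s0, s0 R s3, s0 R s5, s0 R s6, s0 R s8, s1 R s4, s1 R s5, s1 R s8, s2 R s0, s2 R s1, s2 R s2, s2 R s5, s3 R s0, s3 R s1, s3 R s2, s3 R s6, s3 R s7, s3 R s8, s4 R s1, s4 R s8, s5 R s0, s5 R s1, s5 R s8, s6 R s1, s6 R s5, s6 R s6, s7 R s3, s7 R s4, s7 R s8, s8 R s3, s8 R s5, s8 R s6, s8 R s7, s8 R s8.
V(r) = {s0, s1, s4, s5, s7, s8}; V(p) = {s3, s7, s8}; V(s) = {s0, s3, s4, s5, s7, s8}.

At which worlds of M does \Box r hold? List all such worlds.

s1, s4, s5

Let φ = \Box r. Evaluate φ at each world:
  s0 (successors {s0, s3, s5, s6, s8}): φ is false.
  s1 (successors {s4, s5, s8}): φ is true.
  s2 (successors {s0, s1, s2, s5}): φ is false.
  s3 (successors {s0, s1, s2, s6, s7, s8}): φ is false.
  s4 (successors {s1, s8}): φ is true.
  s5 (successors {s0, s1, s8}): φ is true.
  s6 (successors {s1, s5, s6}): φ is false.
  s7 (successors {s3, s4, s8}): φ is false.
  s8 (successors {s3, s5, s6, s7, s8}): φ is false.
For instance, at s8:
  At s8: \Box r requires r at every successor {s3, s5, s6, s7, s8}.
    r fails at s3, so \Box r is false at s8.
Satisfying worlds: {s1, s4, s5}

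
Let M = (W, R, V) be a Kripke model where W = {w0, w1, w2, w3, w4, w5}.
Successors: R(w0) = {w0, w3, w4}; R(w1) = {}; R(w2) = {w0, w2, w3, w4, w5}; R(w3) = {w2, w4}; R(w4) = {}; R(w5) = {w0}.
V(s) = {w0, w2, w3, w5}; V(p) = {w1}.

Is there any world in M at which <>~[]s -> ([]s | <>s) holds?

Yes

Recall that []ψ holds at a world iff ψ holds at every accessible world, and <>ψ holds iff ψ holds at some accessible world.
Let φ = <>~[]s -> ([]s | <>s). Evaluate φ at each world:
  w0 (successors {w0, w3, w4}): φ is true.
  w1 (successors ∅): φ is true.
  w2 (successors {w0, w2, w3, w4, w5}): φ is true.
  w3 (successors {w2, w4}): φ is true.
  w4 (successors ∅): φ is true.
  w5 (successors {w0}): φ is true.
Detail at w0 (witness):
  At w0: <>~[]s is true, []s | <>s is true, so <>~[]s -> ([]s | <>s) is true.
    At w0: <>~[]s requires ~[]s at some successor in {w0, w3, w4}.
      ~[]s holds at w0, so <>~[]s is true at w0.
    At w0: []s is false, <>s is true, so []s | <>s is true.
      At w0: []s requires s at every successor {w0, w3, w4}.
        s fails at w4, so []s is false at w0.
      At w0: <>s requires s at some successor in {w0, w3, w4}.
        s holds at w0, so <>s is true at w0.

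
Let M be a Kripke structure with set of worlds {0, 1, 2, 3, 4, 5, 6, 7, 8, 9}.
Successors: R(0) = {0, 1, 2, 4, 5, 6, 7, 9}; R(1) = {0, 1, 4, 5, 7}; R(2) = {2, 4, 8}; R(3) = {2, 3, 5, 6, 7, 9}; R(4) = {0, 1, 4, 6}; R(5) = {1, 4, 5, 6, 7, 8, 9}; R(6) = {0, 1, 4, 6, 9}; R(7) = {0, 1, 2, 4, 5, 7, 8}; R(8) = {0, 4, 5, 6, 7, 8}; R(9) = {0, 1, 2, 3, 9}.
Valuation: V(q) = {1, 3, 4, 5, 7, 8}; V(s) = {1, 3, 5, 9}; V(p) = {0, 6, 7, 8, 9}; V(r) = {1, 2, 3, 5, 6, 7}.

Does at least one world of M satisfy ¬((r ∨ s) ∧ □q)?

Let φ = ¬((r ∨ s) ∧ □q). Evaluate φ at each world:
  0 (successors {0, 1, 2, 4, 5, 6, 7, 9}): φ is true.
  1 (successors {0, 1, 4, 5, 7}): φ is true.
  2 (successors {2, 4, 8}): φ is true.
  3 (successors {2, 3, 5, 6, 7, 9}): φ is true.
  4 (successors {0, 1, 4, 6}): φ is true.
  5 (successors {1, 4, 5, 6, 7, 8, 9}): φ is true.
  6 (successors {0, 1, 4, 6, 9}): φ is true.
  7 (successors {0, 1, 2, 4, 5, 7, 8}): φ is true.
  8 (successors {0, 4, 5, 6, 7, 8}): φ is true.
  9 (successors {0, 1, 2, 3, 9}): φ is true.
Detail at 0 (witness):
  At 0: (r ∨ s) ∧ □q is false, so ¬((r ∨ s) ∧ □q) is true.
    At 0: r ∨ s is false, □q is false, so (r ∨ s) ∧ □q is false.
      At 0: □q requires q at every successor {0, 1, 2, 4, 5, 6, 7, 9}.
        q fails at 0, so □q is false at 0.

Yes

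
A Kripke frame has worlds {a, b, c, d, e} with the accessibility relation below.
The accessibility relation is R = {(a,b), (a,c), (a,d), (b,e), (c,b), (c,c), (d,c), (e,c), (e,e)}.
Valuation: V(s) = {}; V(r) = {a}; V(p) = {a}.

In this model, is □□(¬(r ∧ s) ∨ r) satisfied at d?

At d: □□(¬(r ∧ s) ∨ r) requires □(¬(r ∧ s) ∨ r) at every successor {c}.
    At c: □(¬(r ∧ s) ∨ r) requires ¬(r ∧ s) ∨ r at every successor {b, c}.
      At b: ¬(r ∧ s) ∨ r is true.
      At c: ¬(r ∧ s) ∨ r is true.
    So □(¬(r ∧ s) ∨ r) is true at c.
So □□(¬(r ∧ s) ∨ r) is true at d.

Yes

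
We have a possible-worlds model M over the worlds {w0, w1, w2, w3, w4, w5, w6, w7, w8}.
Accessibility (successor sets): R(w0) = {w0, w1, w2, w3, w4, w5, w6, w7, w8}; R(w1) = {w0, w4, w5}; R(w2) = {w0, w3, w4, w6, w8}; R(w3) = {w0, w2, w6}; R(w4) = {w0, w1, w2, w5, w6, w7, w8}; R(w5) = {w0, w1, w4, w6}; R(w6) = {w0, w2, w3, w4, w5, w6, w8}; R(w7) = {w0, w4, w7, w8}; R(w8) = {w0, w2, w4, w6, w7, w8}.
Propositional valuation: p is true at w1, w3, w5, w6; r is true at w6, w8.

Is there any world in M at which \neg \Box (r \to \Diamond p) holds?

No

Let φ = \neg \Box (r \to \Diamond p). Evaluate φ at each world:
  w0 (successors {w0, w1, w2, w3, w4, w5, w6, w7, w8}): φ is false.
  w1 (successors {w0, w4, w5}): φ is false.
  w2 (successors {w0, w3, w4, w6, w8}): φ is false.
  w3 (successors {w0, w2, w6}): φ is false.
  w4 (successors {w0, w1, w2, w5, w6, w7, w8}): φ is false.
  w5 (successors {w0, w1, w4, w6}): φ is false.
  w6 (successors {w0, w2, w3, w4, w5, w6, w8}): φ is false.
  w7 (successors {w0, w4, w7, w8}): φ is false.
  w8 (successors {w0, w2, w4, w6, w7, w8}): φ is false.
For instance, at w4:
  At w4: \Box (r \to \Diamond p) is true, so \neg \Box (r \to \Diamond p) is false.
    At w4: \Box (r \to \Diamond p) requires r \to \Diamond p at every successor {w0, w1, w2, w5, w6, w7, w8}.
      At w0: r \to \Diamond p is true.
      At w1: r \to \Diamond p is true.
      At w2: r \to \Diamond p is true.
      At w5: r \to \Diamond p is true.
      At w6: r \to \Diamond p is true.
      At w7: r \to \Diamond p is true.
      At w8: r \to \Diamond p is true.
    So \Box (r \to \Diamond p) is true at w4.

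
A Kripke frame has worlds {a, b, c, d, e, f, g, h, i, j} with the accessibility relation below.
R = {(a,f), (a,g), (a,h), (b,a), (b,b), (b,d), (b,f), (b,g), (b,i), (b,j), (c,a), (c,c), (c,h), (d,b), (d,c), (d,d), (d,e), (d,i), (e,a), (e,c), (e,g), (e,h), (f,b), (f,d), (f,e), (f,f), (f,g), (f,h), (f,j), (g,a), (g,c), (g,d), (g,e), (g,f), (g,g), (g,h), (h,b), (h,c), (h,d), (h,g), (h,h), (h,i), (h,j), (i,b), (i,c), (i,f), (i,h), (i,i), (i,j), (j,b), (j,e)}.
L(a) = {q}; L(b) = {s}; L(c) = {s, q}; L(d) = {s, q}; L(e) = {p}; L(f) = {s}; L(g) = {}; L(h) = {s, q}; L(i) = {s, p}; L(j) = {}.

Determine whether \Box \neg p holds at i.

No

At i: \Box \neg p requires \neg p at every successor {b, c, f, h, i, j}.
  \neg p fails at i, so \Box \neg p is false at i.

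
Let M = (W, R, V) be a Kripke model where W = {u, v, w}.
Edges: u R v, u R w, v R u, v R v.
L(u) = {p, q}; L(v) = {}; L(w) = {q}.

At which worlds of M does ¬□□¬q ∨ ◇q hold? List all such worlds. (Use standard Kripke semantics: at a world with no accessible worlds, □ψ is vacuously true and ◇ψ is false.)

Recall that □ψ holds at a world iff ψ holds at every accessible world, and ◇ψ holds iff ψ holds at some accessible world.
Let φ = ¬□□¬q ∨ ◇q. Evaluate φ at each world:
  u (successors {v, w}): φ is true.
  v (successors {u, v}): φ is true.
  w (successors ∅): φ is false.
For instance, at u:
  At u: ¬□□¬q is true, ◇q is true, so ¬□□¬q ∨ ◇q is true.
    At u: □□¬q is false, so ¬□□¬q is true.
      At u: □□¬q requires □¬q at every successor {v, w}.
        □¬q fails at v, so □□¬q is false at u.
    At u: ◇q requires q at some successor in {v, w}.
      q holds at w, so ◇q is true at u.
Satisfying worlds: {u, v}

u, v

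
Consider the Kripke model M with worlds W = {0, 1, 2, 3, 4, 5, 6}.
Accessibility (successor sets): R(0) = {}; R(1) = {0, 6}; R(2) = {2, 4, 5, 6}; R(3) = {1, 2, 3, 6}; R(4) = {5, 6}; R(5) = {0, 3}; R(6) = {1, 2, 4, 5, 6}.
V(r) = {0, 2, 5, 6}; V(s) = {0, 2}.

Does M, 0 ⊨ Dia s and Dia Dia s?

No

At 0: Dia s is false, Dia Dia s is false, so Dia s and Dia Dia s is false.
  At 0: no accessible worlds, so Dia s is false.
  At 0: no accessible worlds, so Dia Dia s is false.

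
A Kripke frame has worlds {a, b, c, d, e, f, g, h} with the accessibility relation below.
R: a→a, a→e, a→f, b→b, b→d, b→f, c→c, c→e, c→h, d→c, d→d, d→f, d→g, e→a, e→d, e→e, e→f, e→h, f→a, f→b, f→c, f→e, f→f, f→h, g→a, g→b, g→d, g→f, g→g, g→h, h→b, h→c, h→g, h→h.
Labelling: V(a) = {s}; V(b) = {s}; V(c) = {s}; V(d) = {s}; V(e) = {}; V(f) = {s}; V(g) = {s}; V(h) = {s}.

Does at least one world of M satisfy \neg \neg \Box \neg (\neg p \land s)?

Let φ = \neg \neg \Box \neg (\neg p \land s). Evaluate φ at each world:
  a (successors {a, e, f}): φ is false.
  b (successors {b, d, f}): φ is false.
  c (successors {c, e, h}): φ is false.
  d (successors {c, d, f, g}): φ is false.
  e (successors {a, d, e, f, h}): φ is false.
  f (successors {a, b, c, e, f, h}): φ is false.
  g (successors {a, b, d, f, g, h}): φ is false.
  h (successors {b, c, g, h}): φ is false.
For instance, at a:
  At a: \neg \Box \neg (\neg p \land s) is true, so \neg \neg \Box \neg (\neg p \land s) is false.
    At a: \Box \neg (\neg p \land s) is false, so \neg \Box \neg (\neg p \land s) is true.
      At a: \Box \neg (\neg p \land s) requires \neg (\neg p \land s) at every successor {a, e, f}.
        \neg (\neg p \land s) fails at a, so \Box \neg (\neg p \land s) is false at a.

No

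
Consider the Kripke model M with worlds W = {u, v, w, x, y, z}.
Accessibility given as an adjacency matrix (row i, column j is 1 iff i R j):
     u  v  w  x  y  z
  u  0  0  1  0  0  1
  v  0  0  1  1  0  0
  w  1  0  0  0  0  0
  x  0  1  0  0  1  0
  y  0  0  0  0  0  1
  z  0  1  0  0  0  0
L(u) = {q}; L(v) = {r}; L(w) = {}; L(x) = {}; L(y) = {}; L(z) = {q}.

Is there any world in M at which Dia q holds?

Yes

Recall that Dia ψ holds at a world iff ψ holds at some accessible world.
Let φ = Dia q. Evaluate φ at each world:
  u (successors {w, z}): φ is true.
  v (successors {w, x}): φ is false.
  w (successors {u}): φ is true.
  x (successors {v, y}): φ is false.
  y (successors {z}): φ is true.
  z (successors {v}): φ is false.
Detail at u (witness):
  At u: Dia q requires q at some successor in {w, z}.
    q holds at z, so Dia q is true at u.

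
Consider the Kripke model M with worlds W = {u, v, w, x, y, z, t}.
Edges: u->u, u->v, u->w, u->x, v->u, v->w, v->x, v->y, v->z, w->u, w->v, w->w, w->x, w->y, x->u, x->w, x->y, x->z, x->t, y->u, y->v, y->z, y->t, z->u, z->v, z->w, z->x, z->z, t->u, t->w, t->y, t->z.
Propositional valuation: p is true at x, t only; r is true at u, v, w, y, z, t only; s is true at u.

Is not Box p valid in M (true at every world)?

Let φ = not Box p. Evaluate φ at each world:
  u (successors {u, v, w, x}): φ is true.
  v (successors {u, w, x, y, z}): φ is true.
  w (successors {u, v, w, x, y}): φ is true.
  x (successors {u, w, y, z, t}): φ is true.
  y (successors {u, v, z, t}): φ is true.
  z (successors {u, v, w, x, z}): φ is true.
  t (successors {u, w, y, z}): φ is true.
For instance, at x:
  At x: Box p is false, so not Box p is true.
    At x: Box p requires p at every successor {u, w, y, z, t}.
      p fails at u, so Box p is false at x.

Yes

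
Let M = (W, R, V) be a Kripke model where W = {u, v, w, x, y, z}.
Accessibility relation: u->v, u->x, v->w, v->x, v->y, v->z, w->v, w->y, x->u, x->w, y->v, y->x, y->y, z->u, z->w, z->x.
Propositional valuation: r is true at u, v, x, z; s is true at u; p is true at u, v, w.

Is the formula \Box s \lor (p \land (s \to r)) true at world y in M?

At y: \Box s is false, p \land (s \to r) is false, so \Box s \lor (p \land (s \to r)) is false.
  At y: \Box s requires s at every successor {v, x, y}.
    s fails at v, so \Box s is false at y.

No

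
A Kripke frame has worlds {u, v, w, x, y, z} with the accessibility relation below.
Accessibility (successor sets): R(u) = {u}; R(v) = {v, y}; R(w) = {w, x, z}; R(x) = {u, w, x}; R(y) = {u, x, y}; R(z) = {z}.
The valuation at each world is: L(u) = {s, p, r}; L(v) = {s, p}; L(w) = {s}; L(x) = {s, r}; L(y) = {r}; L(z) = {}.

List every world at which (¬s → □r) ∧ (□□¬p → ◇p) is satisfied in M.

Let φ = (¬s → □r) ∧ (□□¬p → ◇p). Evaluate φ at each world:
  u (successors {u}): φ is true.
  v (successors {v, y}): φ is true.
  w (successors {w, x, z}): φ is true.
  x (successors {u, w, x}): φ is true.
  y (successors {u, x, y}): φ is true.
  z (successors {z}): φ is false.
For instance, at x:
  At x: ¬s → □r is true, □□¬p → ◇p is true, so (¬s → □r) ∧ (□□¬p → ◇p) is true.
    At x: ¬s is false, □r is false, so ¬s → □r is true.
      At x: □r requires r at every successor {u, w, x}.
        r fails at w, so □r is false at x.
    At x: □□¬p is false, ◇p is true, so □□¬p → ◇p is true.
      At x: □□¬p requires □¬p at every successor {u, w, x}.
        □¬p fails at u, so □□¬p is false at x.
      At x: ◇p requires p at some successor in {u, w, x}.
        p holds at u, so ◇p is true at x.
Satisfying worlds: {u, v, w, x, y}

u, v, w, x, y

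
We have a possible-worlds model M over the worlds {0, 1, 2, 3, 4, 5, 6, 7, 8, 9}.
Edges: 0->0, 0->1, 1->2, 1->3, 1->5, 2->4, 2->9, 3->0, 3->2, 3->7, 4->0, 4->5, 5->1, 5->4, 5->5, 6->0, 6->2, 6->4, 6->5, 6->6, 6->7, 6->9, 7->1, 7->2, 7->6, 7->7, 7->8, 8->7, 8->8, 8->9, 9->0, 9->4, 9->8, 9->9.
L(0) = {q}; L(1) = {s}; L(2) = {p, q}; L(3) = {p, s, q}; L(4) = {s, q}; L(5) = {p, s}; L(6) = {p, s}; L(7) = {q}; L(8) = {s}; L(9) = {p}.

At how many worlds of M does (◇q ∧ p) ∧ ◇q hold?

5

Let φ = (◇q ∧ p) ∧ ◇q. Evaluate φ at each world:
  0 (successors {0, 1}): φ is false.
  1 (successors {2, 3, 5}): φ is false.
  2 (successors {4, 9}): φ is true.
  3 (successors {0, 2, 7}): φ is true.
  4 (successors {0, 5}): φ is false.
  5 (successors {1, 4, 5}): φ is true.
  6 (successors {0, 2, 4, 5, 6, 7, 9}): φ is true.
  7 (successors {1, 2, 6, 7, 8}): φ is false.
  8 (successors {7, 8, 9}): φ is false.
  9 (successors {0, 4, 8, 9}): φ is true.
For instance, at 6:
  At 6: ◇q ∧ p is true, ◇q is true, so (◇q ∧ p) ∧ ◇q is true.
    At 6: ◇q is true, p is true, so ◇q ∧ p is true.
      At 6: ◇q requires q at some successor in {0, 2, 4, 5, 6, 7, 9}.
        q holds at 0, so ◇q is true at 6.
    At 6: ◇q requires q at some successor in {0, 2, 4, 5, 6, 7, 9}.
      q holds at 0, so ◇q is true at 6.
Satisfying worlds: {2, 3, 5, 6, 9}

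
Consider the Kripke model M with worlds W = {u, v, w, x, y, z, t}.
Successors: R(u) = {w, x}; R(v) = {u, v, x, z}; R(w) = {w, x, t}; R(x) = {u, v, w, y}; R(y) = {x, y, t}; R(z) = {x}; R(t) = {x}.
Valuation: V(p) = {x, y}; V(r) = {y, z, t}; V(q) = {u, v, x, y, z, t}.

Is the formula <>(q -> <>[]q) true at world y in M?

Yes

Recall that []ψ holds at a world iff ψ holds at every accessible world, and <>ψ holds iff ψ holds at some accessible world.
At y: <>(q -> <>[]q) requires q -> <>[]q at some successor in {x, y, t}.
  q -> <>[]q holds at x, so <>(q -> <>[]q) is true at y.
    At x: q is true, <>[]q is true, so q -> <>[]q is true.
      At x: <>[]q requires []q at some successor in {u, v, w, y}.
        []q holds at v, so <>[]q is true at x.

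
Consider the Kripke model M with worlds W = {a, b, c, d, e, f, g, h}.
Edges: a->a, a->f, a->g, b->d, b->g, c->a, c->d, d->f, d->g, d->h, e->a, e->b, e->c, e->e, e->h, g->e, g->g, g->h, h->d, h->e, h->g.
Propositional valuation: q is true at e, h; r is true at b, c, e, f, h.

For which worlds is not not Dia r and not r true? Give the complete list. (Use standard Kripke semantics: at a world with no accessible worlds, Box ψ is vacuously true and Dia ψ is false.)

Recall that Dia ψ holds at a world iff ψ holds at some accessible world.
Let φ = not not Dia r and not r. Evaluate φ at each world:
  a (successors {a, f, g}): φ is true.
  b (successors {d, g}): φ is false.
  c (successors {a, d}): φ is false.
  d (successors {f, g, h}): φ is true.
  e (successors {a, b, c, e, h}): φ is false.
  f (successors ∅): φ is false.
  g (successors {e, g, h}): φ is true.
  h (successors {d, e, g}): φ is false.
For instance, at g:
  At g: not not Dia r is true, not r is true, so not not Dia r and not r is true.
    At g: not Dia r is false, so not not Dia r is true.
      At g: Dia r is true, so not Dia r is false.
Satisfying worlds: {a, d, g}

a, d, g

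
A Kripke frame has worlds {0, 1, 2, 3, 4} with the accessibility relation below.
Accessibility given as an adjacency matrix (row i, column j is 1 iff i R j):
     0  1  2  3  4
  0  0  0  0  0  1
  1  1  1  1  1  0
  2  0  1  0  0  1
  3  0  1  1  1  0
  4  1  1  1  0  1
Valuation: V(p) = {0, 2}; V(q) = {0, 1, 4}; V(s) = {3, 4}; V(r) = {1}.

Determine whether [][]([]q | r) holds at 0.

Recall that []ψ holds at a world iff ψ holds at every accessible world, and <>ψ holds iff ψ holds at some accessible world.
At 0: [][]([]q | r) requires []([]q | r) at every successor {4}.
  []([]q | r) fails at 4, so [][]([]q | r) is false at 0.
    At 4: []([]q | r) requires []q | r at every successor {0, 1, 2, 4}.
      []q | r fails at 4, so []([]q | r) is false at 4.

No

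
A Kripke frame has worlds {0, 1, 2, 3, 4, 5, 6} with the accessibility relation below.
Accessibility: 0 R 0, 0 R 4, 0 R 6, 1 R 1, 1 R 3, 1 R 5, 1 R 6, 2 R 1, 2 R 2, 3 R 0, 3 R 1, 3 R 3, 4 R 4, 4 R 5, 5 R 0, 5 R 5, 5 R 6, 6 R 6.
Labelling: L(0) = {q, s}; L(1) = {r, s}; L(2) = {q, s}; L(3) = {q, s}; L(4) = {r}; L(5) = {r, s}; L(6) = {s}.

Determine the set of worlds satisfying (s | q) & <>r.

0, 1, 2, 3, 5

Let φ = (s | q) & <>r. Evaluate φ at each world:
  0 (successors {0, 4, 6}): φ is true.
  1 (successors {1, 3, 5, 6}): φ is true.
  2 (successors {1, 2}): φ is true.
  3 (successors {0, 1, 3}): φ is true.
  4 (successors {4, 5}): φ is false.
  5 (successors {0, 5, 6}): φ is true.
  6 (successors {6}): φ is false.
For instance, at 0:
  At 0: s | q is true, <>r is true, so (s | q) & <>r is true.
    At 0: <>r requires r at some successor in {0, 4, 6}.
      r holds at 4, so <>r is true at 0.
Satisfying worlds: {0, 1, 2, 3, 5}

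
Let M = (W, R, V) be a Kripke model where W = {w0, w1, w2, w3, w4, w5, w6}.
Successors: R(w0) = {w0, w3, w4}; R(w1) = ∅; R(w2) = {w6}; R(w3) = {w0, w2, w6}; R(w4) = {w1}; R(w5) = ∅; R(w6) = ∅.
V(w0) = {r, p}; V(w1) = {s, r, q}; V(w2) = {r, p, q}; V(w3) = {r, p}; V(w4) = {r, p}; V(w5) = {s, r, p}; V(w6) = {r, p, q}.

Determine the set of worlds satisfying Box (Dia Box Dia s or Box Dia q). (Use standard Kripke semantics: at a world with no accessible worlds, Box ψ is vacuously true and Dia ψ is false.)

w1, w2, w4, w5, w6

Let φ = Box (Dia Box Dia s or Box Dia q). Evaluate φ at each world:
  w0 (successors {w0, w3, w4}): φ is false.
  w1 (successors ∅): φ is true.
  w2 (successors {w6}): φ is true.
  w3 (successors {w0, w2, w6}): φ is false.
  w4 (successors {w1}): φ is true.
  w5 (successors ∅): φ is true.
  w6 (successors ∅): φ is true.
For instance, at w3:
  At w3: Box (Dia Box Dia s or Box Dia q) requires Dia Box Dia s or Box Dia q at every successor {w0, w2, w6}.
    Dia Box Dia s or Box Dia q fails at w0, so Box (Dia Box Dia s or Box Dia q) is false at w3.
      At w0: Dia Box Dia s is false, Box Dia q is false, so Dia Box Dia s or Box Dia q is false.
Satisfying worlds: {w1, w2, w4, w5, w6}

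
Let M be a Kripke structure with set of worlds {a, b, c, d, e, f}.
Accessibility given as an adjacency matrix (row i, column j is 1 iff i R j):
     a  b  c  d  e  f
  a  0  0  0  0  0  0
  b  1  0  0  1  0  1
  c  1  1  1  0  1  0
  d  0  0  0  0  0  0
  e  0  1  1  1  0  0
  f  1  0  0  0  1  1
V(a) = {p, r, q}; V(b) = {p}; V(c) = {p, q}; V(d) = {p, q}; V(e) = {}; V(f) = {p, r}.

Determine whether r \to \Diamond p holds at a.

At a: r is true, \Diamond p is false, so r \to \Diamond p is false.
  At a: no accessible worlds, so \Diamond p is false.

No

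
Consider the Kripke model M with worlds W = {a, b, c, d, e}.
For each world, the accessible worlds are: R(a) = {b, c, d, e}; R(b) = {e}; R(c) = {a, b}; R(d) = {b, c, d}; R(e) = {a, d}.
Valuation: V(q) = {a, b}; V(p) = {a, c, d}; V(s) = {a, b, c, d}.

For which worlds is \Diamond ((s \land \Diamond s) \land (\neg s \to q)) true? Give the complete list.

a, c, d, e

Recall that \Diamond ψ holds at a world iff ψ holds at some accessible world.
Let φ = \Diamond ((s \land \Diamond s) \land (\neg s \to q)). Evaluate φ at each world:
  a (successors {b, c, d, e}): φ is true.
  b (successors {e}): φ is false.
  c (successors {a, b}): φ is true.
  d (successors {b, c, d}): φ is true.
  e (successors {a, d}): φ is true.
For instance, at a:
  At a: \Diamond ((s \land \Diamond s) \land (\neg s \to q)) requires (s \land \Diamond s) \land (\neg s \to q) at some successor in {b, c, d, e}.
    (s \land \Diamond s) \land (\neg s \to q) holds at c, so \Diamond ((s \land \Diamond s) \land (\neg s \to q)) is true at a.
      At c: s \land \Diamond s is true, \neg s \to q is true, so (s \land \Diamond s) \land (\neg s \to q) is true.
Satisfying worlds: {a, c, d, e}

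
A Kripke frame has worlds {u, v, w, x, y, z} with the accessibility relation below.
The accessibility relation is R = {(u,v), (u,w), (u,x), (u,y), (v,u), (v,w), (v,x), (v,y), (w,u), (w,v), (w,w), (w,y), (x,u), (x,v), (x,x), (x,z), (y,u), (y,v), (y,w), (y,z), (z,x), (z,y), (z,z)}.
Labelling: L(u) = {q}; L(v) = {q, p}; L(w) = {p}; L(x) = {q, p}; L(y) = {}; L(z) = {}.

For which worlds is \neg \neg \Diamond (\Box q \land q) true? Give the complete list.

Let φ = \neg \neg \Diamond (\Box q \land q). Evaluate φ at each world:
  u (successors {v, w, x, y}): φ is false.
  v (successors {u, w, x, y}): φ is false.
  w (successors {u, v, w, y}): φ is false.
  x (successors {u, v, x, z}): φ is false.
  y (successors {u, v, w, z}): φ is false.
  z (successors {x, y, z}): φ is false.
For instance, at u:
  At u: \neg \Diamond (\Box q \land q) is true, so \neg \neg \Diamond (\Box q \land q) is false.
    At u: \Diamond (\Box q \land q) is false, so \neg \Diamond (\Box q \land q) is true.
      At u: \Diamond (\Box q \land q) requires \Box q \land q at some successor in {v, w, x, y}.
        At v: \Box q \land q is false.
        At w: \Box q \land q is false.
        At x: \Box q \land q is false.
        At y: \Box q \land q is false.
      So \Diamond (\Box q \land q) is false at u.
Satisfying worlds: none.

none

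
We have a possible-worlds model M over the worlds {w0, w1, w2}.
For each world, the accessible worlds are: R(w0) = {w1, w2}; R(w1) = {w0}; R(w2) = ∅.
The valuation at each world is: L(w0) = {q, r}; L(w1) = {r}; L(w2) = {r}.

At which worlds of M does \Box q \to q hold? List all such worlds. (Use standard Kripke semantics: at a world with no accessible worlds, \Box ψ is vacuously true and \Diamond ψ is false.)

Let φ = \Box q \to q. Evaluate φ at each world:
  w0 (successors {w1, w2}): φ is true.
  w1 (successors {w0}): φ is false.
  w2 (successors ∅): φ is false.
For instance, at w1:
  At w1: \Box q is true, q is false, so \Box q \to q is false.
    At w1: \Box q requires q at every successor {w0}.
      At w0: q is true.
    So \Box q is true at w1.
Satisfying worlds: {w0}

w0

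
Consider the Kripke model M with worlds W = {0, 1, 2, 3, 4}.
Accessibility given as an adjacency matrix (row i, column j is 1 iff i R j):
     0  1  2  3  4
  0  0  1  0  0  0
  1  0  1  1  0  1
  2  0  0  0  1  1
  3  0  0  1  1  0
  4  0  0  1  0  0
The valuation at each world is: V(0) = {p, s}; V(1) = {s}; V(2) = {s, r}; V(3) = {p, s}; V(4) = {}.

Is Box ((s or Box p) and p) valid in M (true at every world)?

Recall that Box ψ holds at a world iff ψ holds at every accessible world, and Dia ψ holds iff ψ holds at some accessible world.
Let φ = Box ((s or Box p) and p). Evaluate φ at each world:
  0 (successors {1}): φ is false.
  1 (successors {1, 2, 4}): φ is false.
  2 (successors {3, 4}): φ is false.
  3 (successors {2, 3}): φ is false.
  4 (successors {2}): φ is false.
Detail at 0 (counterexample):
  At 0: Box ((s or Box p) and p) requires (s or Box p) and p at every successor {1}.
    (s or Box p) and p fails at 1, so Box ((s or Box p) and p) is false at 0.
      At 1: s or Box p is true, p is false, so (s or Box p) and p is false.

No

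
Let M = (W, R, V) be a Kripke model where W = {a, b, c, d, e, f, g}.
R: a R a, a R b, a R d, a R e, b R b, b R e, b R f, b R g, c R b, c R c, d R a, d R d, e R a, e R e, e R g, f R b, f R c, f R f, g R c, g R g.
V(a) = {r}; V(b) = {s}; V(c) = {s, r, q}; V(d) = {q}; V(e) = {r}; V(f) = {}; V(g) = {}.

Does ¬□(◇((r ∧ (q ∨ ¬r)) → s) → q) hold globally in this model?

Let φ = ¬□(◇((r ∧ (q ∨ ¬r)) → s) → q). Evaluate φ at each world:
  a (successors {a, b, d, e}): φ is true.
  b (successors {b, e, f, g}): φ is true.
  c (successors {b, c}): φ is true.
  d (successors {a, d}): φ is true.
  e (successors {a, e, g}): φ is true.
  f (successors {b, c, f}): φ is true.
  g (successors {c, g}): φ is true.
For instance, at b:
  At b: □(◇((r ∧ (q ∨ ¬r)) → s) → q) is false, so ¬□(◇((r ∧ (q ∨ ¬r)) → s) → q) is true.
    At b: □(◇((r ∧ (q ∨ ¬r)) → s) → q) requires ◇((r ∧ (q ∨ ¬r)) → s) → q at every successor {b, e, f, g}.
      ◇((r ∧ (q ∨ ¬r)) → s) → q fails at b, so □(◇((r ∧ (q ∨ ¬r)) → s) → q) is false at b.

Yes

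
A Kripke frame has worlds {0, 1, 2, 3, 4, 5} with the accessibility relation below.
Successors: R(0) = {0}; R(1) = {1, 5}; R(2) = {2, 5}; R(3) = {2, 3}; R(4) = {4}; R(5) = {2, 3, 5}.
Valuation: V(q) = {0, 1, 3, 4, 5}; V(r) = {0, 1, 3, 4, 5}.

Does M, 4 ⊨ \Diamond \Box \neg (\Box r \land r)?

No

At 4: \Diamond \Box \neg (\Box r \land r) requires \Box \neg (\Box r \land r) at some successor in {4}.
  At 4: \Box \neg (\Box r \land r) is false.
So \Diamond \Box \neg (\Box r \land r) is false at 4.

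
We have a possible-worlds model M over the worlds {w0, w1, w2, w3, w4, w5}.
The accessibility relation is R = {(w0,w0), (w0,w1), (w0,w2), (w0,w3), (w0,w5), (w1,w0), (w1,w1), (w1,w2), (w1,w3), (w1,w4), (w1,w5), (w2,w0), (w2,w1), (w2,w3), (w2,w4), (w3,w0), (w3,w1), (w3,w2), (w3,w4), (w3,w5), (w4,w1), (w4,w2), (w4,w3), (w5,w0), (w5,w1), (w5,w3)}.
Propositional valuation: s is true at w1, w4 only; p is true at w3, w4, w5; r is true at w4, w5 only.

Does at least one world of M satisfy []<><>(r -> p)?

Let φ = []<><>(r -> p). Evaluate φ at each world:
  w0 (successors {w0, w1, w2, w3, w5}): φ is true.
  w1 (successors {w0, w1, w2, w3, w4, w5}): φ is true.
  w2 (successors {w0, w1, w3, w4}): φ is true.
  w3 (successors {w0, w1, w2, w4, w5}): φ is true.
  w4 (successors {w1, w2, w3}): φ is true.
  w5 (successors {w0, w1, w3}): φ is true.
Detail at w0 (witness):
  At w0: []<><>(r -> p) requires <><>(r -> p) at every successor {w0, w1, w2, w3, w5}.
    At w0: <><>(r -> p) is true.
    At w1: <><>(r -> p) is true.
    At w2: <><>(r -> p) is true.
    At w3: <><>(r -> p) is true.
    At w5: <><>(r -> p) is true.
  So []<><>(r -> p) is true at w0.

Yes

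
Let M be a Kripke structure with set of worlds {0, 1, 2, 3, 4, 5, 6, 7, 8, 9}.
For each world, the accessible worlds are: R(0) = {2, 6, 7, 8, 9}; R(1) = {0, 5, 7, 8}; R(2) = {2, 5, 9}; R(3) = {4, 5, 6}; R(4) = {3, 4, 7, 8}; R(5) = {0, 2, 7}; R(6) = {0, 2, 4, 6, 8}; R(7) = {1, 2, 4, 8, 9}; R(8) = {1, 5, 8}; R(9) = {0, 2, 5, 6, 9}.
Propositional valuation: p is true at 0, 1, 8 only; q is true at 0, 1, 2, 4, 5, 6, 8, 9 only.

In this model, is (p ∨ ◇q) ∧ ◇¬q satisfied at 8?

At 8: p ∨ ◇q is true, ◇¬q is false, so (p ∨ ◇q) ∧ ◇¬q is false.
  At 8: p is true, ◇q is true, so p ∨ ◇q is true.
    At 8: ◇q requires q at some successor in {1, 5, 8}.
      q holds at 1, so ◇q is true at 8.
  At 8: ◇¬q requires ¬q at some successor in {1, 5, 8}.
    At 1: ¬q is false.
    At 5: ¬q is false.
    At 8: ¬q is false.
  So ◇¬q is false at 8.

No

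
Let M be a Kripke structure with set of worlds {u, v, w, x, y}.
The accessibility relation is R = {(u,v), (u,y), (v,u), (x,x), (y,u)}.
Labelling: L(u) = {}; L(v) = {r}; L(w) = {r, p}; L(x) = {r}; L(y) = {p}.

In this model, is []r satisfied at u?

Recall that []ψ holds at a world iff ψ holds at every accessible world, and <>ψ holds iff ψ holds at some accessible world.
At u: []r requires r at every successor {v, y}.
  r fails at y, so []r is false at u.

No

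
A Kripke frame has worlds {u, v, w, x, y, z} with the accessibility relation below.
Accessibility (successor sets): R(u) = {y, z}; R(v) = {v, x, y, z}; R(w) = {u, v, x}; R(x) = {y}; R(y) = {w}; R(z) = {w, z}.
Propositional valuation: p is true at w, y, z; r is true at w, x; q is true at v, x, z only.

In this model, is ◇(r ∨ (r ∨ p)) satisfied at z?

Yes

At z: ◇(r ∨ (r ∨ p)) requires r ∨ (r ∨ p) at some successor in {w, z}.
  r ∨ (r ∨ p) holds at w, so ◇(r ∨ (r ∨ p)) is true at z.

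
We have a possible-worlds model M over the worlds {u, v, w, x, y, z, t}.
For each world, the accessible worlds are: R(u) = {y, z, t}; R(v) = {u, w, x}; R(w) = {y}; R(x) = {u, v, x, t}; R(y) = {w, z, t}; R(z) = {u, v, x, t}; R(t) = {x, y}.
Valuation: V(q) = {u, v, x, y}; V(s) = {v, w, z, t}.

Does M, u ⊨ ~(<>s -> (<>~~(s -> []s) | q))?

No

At u: <>s -> (<>~~(s -> []s) | q) is true, so ~(<>s -> (<>~~(s -> []s) | q)) is false.
  At u: <>s is true, <>~~(s -> []s) | q is true, so <>s -> (<>~~(s -> []s) | q) is true.
    At u: <>s requires s at some successor in {y, z, t}.
      s holds at z, so <>s is true at u.
    At u: <>~~(s -> []s) is true, q is true, so <>~~(s -> []s) | q is true.
      At u: <>~~(s -> []s) requires ~~(s -> []s) at some successor in {y, z, t}.
        ~~(s -> []s) holds at y, so <>~~(s -> []s) is true at u.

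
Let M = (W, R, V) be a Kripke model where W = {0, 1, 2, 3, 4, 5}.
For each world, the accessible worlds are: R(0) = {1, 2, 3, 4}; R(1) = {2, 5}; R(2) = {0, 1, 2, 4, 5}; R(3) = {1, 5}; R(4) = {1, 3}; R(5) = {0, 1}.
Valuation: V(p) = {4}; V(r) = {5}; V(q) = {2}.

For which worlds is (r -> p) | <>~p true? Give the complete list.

0, 1, 2, 3, 4, 5

Recall that <>ψ holds at a world iff ψ holds at some accessible world.
Let φ = (r -> p) | <>~p. Evaluate φ at each world:
  0 (successors {1, 2, 3, 4}): φ is true.
  1 (successors {2, 5}): φ is true.
  2 (successors {0, 1, 2, 4, 5}): φ is true.
  3 (successors {1, 5}): φ is true.
  4 (successors {1, 3}): φ is true.
  5 (successors {0, 1}): φ is true.
For instance, at 1:
  At 1: r -> p is true, <>~p is true, so (r -> p) | <>~p is true.
    At 1: <>~p requires ~p at some successor in {2, 5}.
      ~p holds at 2, so <>~p is true at 1.
Satisfying worlds: {0, 1, 2, 3, 4, 5}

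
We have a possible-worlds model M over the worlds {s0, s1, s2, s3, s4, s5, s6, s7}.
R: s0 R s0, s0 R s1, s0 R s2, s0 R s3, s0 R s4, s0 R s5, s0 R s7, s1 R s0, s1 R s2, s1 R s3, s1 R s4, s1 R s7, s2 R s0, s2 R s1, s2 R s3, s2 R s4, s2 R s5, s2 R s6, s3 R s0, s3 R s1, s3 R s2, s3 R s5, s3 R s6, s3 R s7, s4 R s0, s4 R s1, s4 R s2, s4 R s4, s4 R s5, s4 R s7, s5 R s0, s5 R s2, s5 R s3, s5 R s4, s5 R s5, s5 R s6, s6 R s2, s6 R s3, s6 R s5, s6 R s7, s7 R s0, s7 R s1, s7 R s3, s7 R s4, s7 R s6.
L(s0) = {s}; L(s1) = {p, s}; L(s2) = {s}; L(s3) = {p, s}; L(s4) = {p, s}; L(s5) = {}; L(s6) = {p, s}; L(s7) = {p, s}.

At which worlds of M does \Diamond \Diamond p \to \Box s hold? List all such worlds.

s1, s7

Let φ = \Diamond \Diamond p \to \Box s. Evaluate φ at each world:
  s0 (successors {s0, s1, s2, s3, s4, s5, s7}): φ is false.
  s1 (successors {s0, s2, s3, s4, s7}): φ is true.
  s2 (successors {s0, s1, s3, s4, s5, s6}): φ is false.
  s3 (successors {s0, s1, s2, s5, s6, s7}): φ is false.
  s4 (successors {s0, s1, s2, s4, s5, s7}): φ is false.
  s5 (successors {s0, s2, s3, s4, s5, s6}): φ is false.
  s6 (successors {s2, s3, s5, s7}): φ is false.
  s7 (successors {s0, s1, s3, s4, s6}): φ is true.
For instance, at s0:
  At s0: \Diamond \Diamond p is true, \Box s is false, so \Diamond \Diamond p \to \Box s is false.
    At s0: \Diamond \Diamond p requires \Diamond p at some successor in {s0, s1, s2, s3, s4, s5, s7}.
      \Diamond p holds at s0, so \Diamond \Diamond p is true at s0.
    At s0: \Box s requires s at every successor {s0, s1, s2, s3, s4, s5, s7}.
      s fails at s5, so \Box s is false at s0.
Satisfying worlds: {s1, s7}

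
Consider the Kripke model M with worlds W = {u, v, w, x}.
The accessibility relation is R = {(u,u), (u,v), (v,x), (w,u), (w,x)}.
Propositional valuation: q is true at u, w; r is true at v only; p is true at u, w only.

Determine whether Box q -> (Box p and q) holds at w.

Yes

Recall that Box ψ holds at a world iff ψ holds at every accessible world, and Dia ψ holds iff ψ holds at some accessible world.
At w: Box q is false, Box p and q is false, so Box q -> (Box p and q) is true.
  At w: Box q requires q at every successor {u, x}.
    q fails at x, so Box q is false at w.
  At w: Box p is false, q is true, so Box p and q is false.
    At w: Box p requires p at every successor {u, x}.
      p fails at x, so Box p is false at w.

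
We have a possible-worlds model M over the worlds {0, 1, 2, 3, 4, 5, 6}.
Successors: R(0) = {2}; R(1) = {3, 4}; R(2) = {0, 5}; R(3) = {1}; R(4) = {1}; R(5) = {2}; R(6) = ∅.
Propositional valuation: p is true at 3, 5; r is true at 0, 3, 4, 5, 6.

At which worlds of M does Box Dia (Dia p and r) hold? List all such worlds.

Recall that Box ψ holds at a world iff ψ holds at every accessible world, and Dia ψ holds iff ψ holds at some accessible world.
Let φ = Box Dia (Dia p and r). Evaluate φ at each world:
  0 (successors {2}): φ is false.
  1 (successors {3, 4}): φ is false.
  2 (successors {0, 5}): φ is false.
  3 (successors {1}): φ is false.
  4 (successors {1}): φ is false.
  5 (successors {2}): φ is false.
  6 (successors ∅): φ is true.
For instance, at 4:
  At 4: Box Dia (Dia p and r) requires Dia (Dia p and r) at every successor {1}.
    Dia (Dia p and r) fails at 1, so Box Dia (Dia p and r) is false at 4.
      At 1: Dia (Dia p and r) requires Dia p and r at some successor in {3, 4}.
        At 3: Dia p and r is false.
        At 4: Dia p and r is false.
      So Dia (Dia p and r) is false at 1.
Satisfying worlds: {6}

6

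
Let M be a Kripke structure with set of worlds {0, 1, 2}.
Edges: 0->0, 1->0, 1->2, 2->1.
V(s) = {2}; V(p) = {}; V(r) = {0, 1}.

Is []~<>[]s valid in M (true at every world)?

Let φ = []~<>[]s. Evaluate φ at each world:
  0 (successors {0}): φ is true.
  1 (successors {0, 2}): φ is true.
  2 (successors {1}): φ is true.
For instance, at 2:
  At 2: []~<>[]s requires ~<>[]s at every successor {1}.
      At 1: <>[]s is false, so ~<>[]s is true.
  So []~<>[]s is true at 2.

Yes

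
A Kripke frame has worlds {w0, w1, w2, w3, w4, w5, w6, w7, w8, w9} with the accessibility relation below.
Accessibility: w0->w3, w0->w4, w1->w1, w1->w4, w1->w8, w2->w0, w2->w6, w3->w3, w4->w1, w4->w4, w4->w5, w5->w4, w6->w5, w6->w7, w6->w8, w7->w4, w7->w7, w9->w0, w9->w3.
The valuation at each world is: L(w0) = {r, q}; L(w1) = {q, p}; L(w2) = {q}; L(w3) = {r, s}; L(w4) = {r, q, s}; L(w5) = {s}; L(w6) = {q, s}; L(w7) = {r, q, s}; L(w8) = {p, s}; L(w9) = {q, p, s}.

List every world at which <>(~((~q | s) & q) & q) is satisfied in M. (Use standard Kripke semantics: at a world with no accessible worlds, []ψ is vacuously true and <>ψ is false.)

w1, w2, w4, w9

Recall that <>ψ holds at a world iff ψ holds at some accessible world.
Let φ = <>(~((~q | s) & q) & q). Evaluate φ at each world:
  w0 (successors {w3, w4}): φ is false.
  w1 (successors {w1, w4, w8}): φ is true.
  w2 (successors {w0, w6}): φ is true.
  w3 (successors {w3}): φ is false.
  w4 (successors {w1, w4, w5}): φ is true.
  w5 (successors {w4}): φ is false.
  w6 (successors {w5, w7, w8}): φ is false.
  w7 (successors {w4, w7}): φ is false.
  w8 (successors ∅): φ is false.
  w9 (successors {w0, w3}): φ is true.
For instance, at w2:
  At w2: <>(~((~q | s) & q) & q) requires ~((~q | s) & q) & q at some successor in {w0, w6}.
    ~((~q | s) & q) & q holds at w0, so <>(~((~q | s) & q) & q) is true at w2.
Satisfying worlds: {w1, w2, w4, w9}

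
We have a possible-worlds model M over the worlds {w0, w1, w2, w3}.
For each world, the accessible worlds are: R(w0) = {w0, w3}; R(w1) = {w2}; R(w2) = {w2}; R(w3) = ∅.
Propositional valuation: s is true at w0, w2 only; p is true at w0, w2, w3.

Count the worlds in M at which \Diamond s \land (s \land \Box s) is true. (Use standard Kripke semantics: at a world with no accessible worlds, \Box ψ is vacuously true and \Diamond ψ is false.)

1

Let φ = \Diamond s \land (s \land \Box s). Evaluate φ at each world:
  w0 (successors {w0, w3}): φ is false.
  w1 (successors {w2}): φ is false.
  w2 (successors {w2}): φ is true.
  w3 (successors ∅): φ is false.
For instance, at w1:
  At w1: \Diamond s is true, s \land \Box s is false, so \Diamond s \land (s \land \Box s) is false.
    At w1: \Diamond s requires s at some successor in {w2}.
      s holds at w2, so \Diamond s is true at w1.
    At w1: s is false, \Box s is true, so s \land \Box s is false.
      At w1: \Box s requires s at every successor {w2}.
        At w2: s is true.
      So \Box s is true at w1.
Satisfying worlds: {w2}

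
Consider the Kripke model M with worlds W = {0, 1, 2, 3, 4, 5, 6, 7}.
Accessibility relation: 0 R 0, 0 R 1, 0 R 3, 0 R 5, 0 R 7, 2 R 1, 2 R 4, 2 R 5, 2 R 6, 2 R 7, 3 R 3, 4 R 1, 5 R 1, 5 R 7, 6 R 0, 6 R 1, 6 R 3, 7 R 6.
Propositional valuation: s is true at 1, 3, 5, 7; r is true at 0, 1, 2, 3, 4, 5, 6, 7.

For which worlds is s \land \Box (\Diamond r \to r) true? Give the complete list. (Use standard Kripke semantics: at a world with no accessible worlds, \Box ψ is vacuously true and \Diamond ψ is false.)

1, 3, 5, 7

Let φ = s \land \Box (\Diamond r \to r). Evaluate φ at each world:
  0 (successors {0, 1, 3, 5, 7}): φ is false.
  1 (successors ∅): φ is true.
  2 (successors {1, 4, 5, 6, 7}): φ is false.
  3 (successors {3}): φ is true.
  4 (successors {1}): φ is false.
  5 (successors {1, 7}): φ is true.
  6 (successors {0, 1, 3}): φ is false.
  7 (successors {6}): φ is true.
For instance, at 2:
  At 2: s is false, \Box (\Diamond r \to r) is true, so s \land \Box (\Diamond r \to r) is false.
    At 2: \Box (\Diamond r \to r) requires \Diamond r \to r at every successor {1, 4, 5, 6, 7}.
      At 1: \Diamond r \to r is true.
      At 4: \Diamond r \to r is true.
      At 5: \Diamond r \to r is true.
      At 6: \Diamond r \to r is true.
      At 7: \Diamond r \to r is true.
    So \Box (\Diamond r \to r) is true at 2.
Satisfying worlds: {1, 3, 5, 7}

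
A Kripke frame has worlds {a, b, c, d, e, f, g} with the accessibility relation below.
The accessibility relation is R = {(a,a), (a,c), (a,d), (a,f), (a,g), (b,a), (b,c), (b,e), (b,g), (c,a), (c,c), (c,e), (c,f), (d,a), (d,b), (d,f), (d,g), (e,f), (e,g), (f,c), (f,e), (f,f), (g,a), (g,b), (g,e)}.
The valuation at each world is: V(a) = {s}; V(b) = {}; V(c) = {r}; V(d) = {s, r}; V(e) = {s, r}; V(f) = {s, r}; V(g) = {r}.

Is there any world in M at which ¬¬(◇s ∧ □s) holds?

No

Let φ = ¬¬(◇s ∧ □s). Evaluate φ at each world:
  a (successors {a, c, d, f, g}): φ is false.
  b (successors {a, c, e, g}): φ is false.
  c (successors {a, c, e, f}): φ is false.
  d (successors {a, b, f, g}): φ is false.
  e (successors {f, g}): φ is false.
  f (successors {c, e, f}): φ is false.
  g (successors {a, b, e}): φ is false.
For instance, at f:
  At f: ¬(◇s ∧ □s) is true, so ¬¬(◇s ∧ □s) is false.
    At f: ◇s ∧ □s is false, so ¬(◇s ∧ □s) is true.
      At f: ◇s is true, □s is false, so ◇s ∧ □s is false.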